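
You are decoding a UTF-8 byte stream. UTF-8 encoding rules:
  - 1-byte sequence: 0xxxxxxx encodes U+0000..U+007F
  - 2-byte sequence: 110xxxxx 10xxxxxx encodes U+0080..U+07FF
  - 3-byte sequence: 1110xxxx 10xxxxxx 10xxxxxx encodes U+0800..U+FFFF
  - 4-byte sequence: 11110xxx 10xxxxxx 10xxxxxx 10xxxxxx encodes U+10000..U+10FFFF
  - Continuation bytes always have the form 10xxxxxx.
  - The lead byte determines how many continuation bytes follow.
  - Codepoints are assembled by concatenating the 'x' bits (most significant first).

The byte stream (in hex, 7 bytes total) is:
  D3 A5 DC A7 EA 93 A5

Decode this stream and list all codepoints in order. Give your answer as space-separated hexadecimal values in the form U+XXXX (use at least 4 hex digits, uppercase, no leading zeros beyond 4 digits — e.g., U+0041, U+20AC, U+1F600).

Answer: U+04E5 U+0727 U+A4E5

Derivation:
Byte[0]=D3: 2-byte lead, need 1 cont bytes. acc=0x13
Byte[1]=A5: continuation. acc=(acc<<6)|0x25=0x4E5
Completed: cp=U+04E5 (starts at byte 0)
Byte[2]=DC: 2-byte lead, need 1 cont bytes. acc=0x1C
Byte[3]=A7: continuation. acc=(acc<<6)|0x27=0x727
Completed: cp=U+0727 (starts at byte 2)
Byte[4]=EA: 3-byte lead, need 2 cont bytes. acc=0xA
Byte[5]=93: continuation. acc=(acc<<6)|0x13=0x293
Byte[6]=A5: continuation. acc=(acc<<6)|0x25=0xA4E5
Completed: cp=U+A4E5 (starts at byte 4)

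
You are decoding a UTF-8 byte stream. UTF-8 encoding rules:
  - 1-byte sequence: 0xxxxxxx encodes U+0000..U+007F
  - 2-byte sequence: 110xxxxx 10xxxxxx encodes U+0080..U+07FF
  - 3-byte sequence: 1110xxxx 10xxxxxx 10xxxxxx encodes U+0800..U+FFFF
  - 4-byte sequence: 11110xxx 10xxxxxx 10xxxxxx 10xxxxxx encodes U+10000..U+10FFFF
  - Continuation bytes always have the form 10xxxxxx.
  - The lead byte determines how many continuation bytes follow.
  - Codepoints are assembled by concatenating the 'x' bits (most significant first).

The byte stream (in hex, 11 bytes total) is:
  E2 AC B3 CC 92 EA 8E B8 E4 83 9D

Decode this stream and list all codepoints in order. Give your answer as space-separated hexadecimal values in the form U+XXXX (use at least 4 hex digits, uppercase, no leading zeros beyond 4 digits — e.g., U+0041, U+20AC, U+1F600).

Answer: U+2B33 U+0312 U+A3B8 U+40DD

Derivation:
Byte[0]=E2: 3-byte lead, need 2 cont bytes. acc=0x2
Byte[1]=AC: continuation. acc=(acc<<6)|0x2C=0xAC
Byte[2]=B3: continuation. acc=(acc<<6)|0x33=0x2B33
Completed: cp=U+2B33 (starts at byte 0)
Byte[3]=CC: 2-byte lead, need 1 cont bytes. acc=0xC
Byte[4]=92: continuation. acc=(acc<<6)|0x12=0x312
Completed: cp=U+0312 (starts at byte 3)
Byte[5]=EA: 3-byte lead, need 2 cont bytes. acc=0xA
Byte[6]=8E: continuation. acc=(acc<<6)|0x0E=0x28E
Byte[7]=B8: continuation. acc=(acc<<6)|0x38=0xA3B8
Completed: cp=U+A3B8 (starts at byte 5)
Byte[8]=E4: 3-byte lead, need 2 cont bytes. acc=0x4
Byte[9]=83: continuation. acc=(acc<<6)|0x03=0x103
Byte[10]=9D: continuation. acc=(acc<<6)|0x1D=0x40DD
Completed: cp=U+40DD (starts at byte 8)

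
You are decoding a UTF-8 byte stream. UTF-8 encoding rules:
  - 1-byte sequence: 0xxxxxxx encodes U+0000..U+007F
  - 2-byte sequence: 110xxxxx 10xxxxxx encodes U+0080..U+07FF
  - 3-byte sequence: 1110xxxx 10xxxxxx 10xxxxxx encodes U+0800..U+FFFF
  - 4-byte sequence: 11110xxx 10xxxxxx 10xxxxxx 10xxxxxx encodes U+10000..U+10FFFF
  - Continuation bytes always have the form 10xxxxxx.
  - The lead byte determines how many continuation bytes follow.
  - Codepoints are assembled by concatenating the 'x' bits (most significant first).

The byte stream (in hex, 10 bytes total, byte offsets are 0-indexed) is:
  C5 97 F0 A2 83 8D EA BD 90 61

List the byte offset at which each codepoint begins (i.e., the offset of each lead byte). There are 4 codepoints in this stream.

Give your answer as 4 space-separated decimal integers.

Byte[0]=C5: 2-byte lead, need 1 cont bytes. acc=0x5
Byte[1]=97: continuation. acc=(acc<<6)|0x17=0x157
Completed: cp=U+0157 (starts at byte 0)
Byte[2]=F0: 4-byte lead, need 3 cont bytes. acc=0x0
Byte[3]=A2: continuation. acc=(acc<<6)|0x22=0x22
Byte[4]=83: continuation. acc=(acc<<6)|0x03=0x883
Byte[5]=8D: continuation. acc=(acc<<6)|0x0D=0x220CD
Completed: cp=U+220CD (starts at byte 2)
Byte[6]=EA: 3-byte lead, need 2 cont bytes. acc=0xA
Byte[7]=BD: continuation. acc=(acc<<6)|0x3D=0x2BD
Byte[8]=90: continuation. acc=(acc<<6)|0x10=0xAF50
Completed: cp=U+AF50 (starts at byte 6)
Byte[9]=61: 1-byte ASCII. cp=U+0061

Answer: 0 2 6 9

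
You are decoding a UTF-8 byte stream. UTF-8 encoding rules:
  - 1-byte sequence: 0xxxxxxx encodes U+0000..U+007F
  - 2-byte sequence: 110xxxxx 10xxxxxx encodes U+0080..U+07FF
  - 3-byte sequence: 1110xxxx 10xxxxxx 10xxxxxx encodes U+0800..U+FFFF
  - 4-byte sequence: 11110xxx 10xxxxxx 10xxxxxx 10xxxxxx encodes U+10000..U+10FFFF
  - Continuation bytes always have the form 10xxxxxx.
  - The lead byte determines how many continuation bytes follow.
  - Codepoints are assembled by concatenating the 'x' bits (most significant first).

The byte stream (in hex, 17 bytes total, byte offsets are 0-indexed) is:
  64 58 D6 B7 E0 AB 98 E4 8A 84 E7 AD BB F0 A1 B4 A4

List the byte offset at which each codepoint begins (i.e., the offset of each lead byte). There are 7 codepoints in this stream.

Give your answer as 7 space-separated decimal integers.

Answer: 0 1 2 4 7 10 13

Derivation:
Byte[0]=64: 1-byte ASCII. cp=U+0064
Byte[1]=58: 1-byte ASCII. cp=U+0058
Byte[2]=D6: 2-byte lead, need 1 cont bytes. acc=0x16
Byte[3]=B7: continuation. acc=(acc<<6)|0x37=0x5B7
Completed: cp=U+05B7 (starts at byte 2)
Byte[4]=E0: 3-byte lead, need 2 cont bytes. acc=0x0
Byte[5]=AB: continuation. acc=(acc<<6)|0x2B=0x2B
Byte[6]=98: continuation. acc=(acc<<6)|0x18=0xAD8
Completed: cp=U+0AD8 (starts at byte 4)
Byte[7]=E4: 3-byte lead, need 2 cont bytes. acc=0x4
Byte[8]=8A: continuation. acc=(acc<<6)|0x0A=0x10A
Byte[9]=84: continuation. acc=(acc<<6)|0x04=0x4284
Completed: cp=U+4284 (starts at byte 7)
Byte[10]=E7: 3-byte lead, need 2 cont bytes. acc=0x7
Byte[11]=AD: continuation. acc=(acc<<6)|0x2D=0x1ED
Byte[12]=BB: continuation. acc=(acc<<6)|0x3B=0x7B7B
Completed: cp=U+7B7B (starts at byte 10)
Byte[13]=F0: 4-byte lead, need 3 cont bytes. acc=0x0
Byte[14]=A1: continuation. acc=(acc<<6)|0x21=0x21
Byte[15]=B4: continuation. acc=(acc<<6)|0x34=0x874
Byte[16]=A4: continuation. acc=(acc<<6)|0x24=0x21D24
Completed: cp=U+21D24 (starts at byte 13)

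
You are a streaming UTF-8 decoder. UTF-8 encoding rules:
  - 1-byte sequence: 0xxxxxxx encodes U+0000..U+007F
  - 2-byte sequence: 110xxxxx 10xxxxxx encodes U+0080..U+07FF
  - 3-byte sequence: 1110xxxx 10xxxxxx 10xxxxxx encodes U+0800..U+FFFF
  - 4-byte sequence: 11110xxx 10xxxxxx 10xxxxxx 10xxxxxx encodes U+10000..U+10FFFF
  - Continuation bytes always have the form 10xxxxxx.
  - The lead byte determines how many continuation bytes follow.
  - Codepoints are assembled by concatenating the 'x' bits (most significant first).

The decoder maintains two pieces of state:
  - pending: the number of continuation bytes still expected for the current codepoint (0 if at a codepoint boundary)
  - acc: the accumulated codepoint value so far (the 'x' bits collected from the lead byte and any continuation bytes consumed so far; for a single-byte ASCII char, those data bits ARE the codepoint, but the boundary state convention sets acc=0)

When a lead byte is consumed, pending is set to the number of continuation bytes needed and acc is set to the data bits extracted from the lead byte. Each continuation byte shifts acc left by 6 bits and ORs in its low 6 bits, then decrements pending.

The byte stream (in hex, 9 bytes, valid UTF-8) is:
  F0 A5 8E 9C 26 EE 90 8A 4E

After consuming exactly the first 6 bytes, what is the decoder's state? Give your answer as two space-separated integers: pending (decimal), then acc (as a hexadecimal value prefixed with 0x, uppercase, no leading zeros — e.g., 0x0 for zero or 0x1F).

Answer: 2 0xE

Derivation:
Byte[0]=F0: 4-byte lead. pending=3, acc=0x0
Byte[1]=A5: continuation. acc=(acc<<6)|0x25=0x25, pending=2
Byte[2]=8E: continuation. acc=(acc<<6)|0x0E=0x94E, pending=1
Byte[3]=9C: continuation. acc=(acc<<6)|0x1C=0x2539C, pending=0
Byte[4]=26: 1-byte. pending=0, acc=0x0
Byte[5]=EE: 3-byte lead. pending=2, acc=0xE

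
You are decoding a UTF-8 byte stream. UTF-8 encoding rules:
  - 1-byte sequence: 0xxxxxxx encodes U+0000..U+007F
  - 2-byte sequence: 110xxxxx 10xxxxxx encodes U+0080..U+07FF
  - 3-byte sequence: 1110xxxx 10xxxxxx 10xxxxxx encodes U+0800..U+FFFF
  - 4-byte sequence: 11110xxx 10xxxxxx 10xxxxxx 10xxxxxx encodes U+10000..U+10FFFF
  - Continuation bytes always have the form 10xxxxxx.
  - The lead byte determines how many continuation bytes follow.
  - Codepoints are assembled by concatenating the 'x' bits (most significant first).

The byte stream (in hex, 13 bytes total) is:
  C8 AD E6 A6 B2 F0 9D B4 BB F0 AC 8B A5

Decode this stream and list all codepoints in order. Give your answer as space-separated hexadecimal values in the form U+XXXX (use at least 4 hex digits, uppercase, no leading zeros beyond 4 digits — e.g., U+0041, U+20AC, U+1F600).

Answer: U+022D U+69B2 U+1DD3B U+2C2E5

Derivation:
Byte[0]=C8: 2-byte lead, need 1 cont bytes. acc=0x8
Byte[1]=AD: continuation. acc=(acc<<6)|0x2D=0x22D
Completed: cp=U+022D (starts at byte 0)
Byte[2]=E6: 3-byte lead, need 2 cont bytes. acc=0x6
Byte[3]=A6: continuation. acc=(acc<<6)|0x26=0x1A6
Byte[4]=B2: continuation. acc=(acc<<6)|0x32=0x69B2
Completed: cp=U+69B2 (starts at byte 2)
Byte[5]=F0: 4-byte lead, need 3 cont bytes. acc=0x0
Byte[6]=9D: continuation. acc=(acc<<6)|0x1D=0x1D
Byte[7]=B4: continuation. acc=(acc<<6)|0x34=0x774
Byte[8]=BB: continuation. acc=(acc<<6)|0x3B=0x1DD3B
Completed: cp=U+1DD3B (starts at byte 5)
Byte[9]=F0: 4-byte lead, need 3 cont bytes. acc=0x0
Byte[10]=AC: continuation. acc=(acc<<6)|0x2C=0x2C
Byte[11]=8B: continuation. acc=(acc<<6)|0x0B=0xB0B
Byte[12]=A5: continuation. acc=(acc<<6)|0x25=0x2C2E5
Completed: cp=U+2C2E5 (starts at byte 9)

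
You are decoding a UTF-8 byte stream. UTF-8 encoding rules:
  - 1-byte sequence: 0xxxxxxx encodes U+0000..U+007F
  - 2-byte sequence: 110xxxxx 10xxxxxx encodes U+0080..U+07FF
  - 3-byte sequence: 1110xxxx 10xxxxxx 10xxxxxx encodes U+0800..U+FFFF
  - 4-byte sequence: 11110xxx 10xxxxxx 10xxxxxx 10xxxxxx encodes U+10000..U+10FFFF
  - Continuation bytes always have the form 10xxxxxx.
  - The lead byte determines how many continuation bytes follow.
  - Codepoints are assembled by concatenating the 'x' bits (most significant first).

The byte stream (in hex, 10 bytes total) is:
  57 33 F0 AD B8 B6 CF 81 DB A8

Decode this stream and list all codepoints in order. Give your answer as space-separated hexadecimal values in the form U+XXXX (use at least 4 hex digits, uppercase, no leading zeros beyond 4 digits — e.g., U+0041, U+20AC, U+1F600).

Byte[0]=57: 1-byte ASCII. cp=U+0057
Byte[1]=33: 1-byte ASCII. cp=U+0033
Byte[2]=F0: 4-byte lead, need 3 cont bytes. acc=0x0
Byte[3]=AD: continuation. acc=(acc<<6)|0x2D=0x2D
Byte[4]=B8: continuation. acc=(acc<<6)|0x38=0xB78
Byte[5]=B6: continuation. acc=(acc<<6)|0x36=0x2DE36
Completed: cp=U+2DE36 (starts at byte 2)
Byte[6]=CF: 2-byte lead, need 1 cont bytes. acc=0xF
Byte[7]=81: continuation. acc=(acc<<6)|0x01=0x3C1
Completed: cp=U+03C1 (starts at byte 6)
Byte[8]=DB: 2-byte lead, need 1 cont bytes. acc=0x1B
Byte[9]=A8: continuation. acc=(acc<<6)|0x28=0x6E8
Completed: cp=U+06E8 (starts at byte 8)

Answer: U+0057 U+0033 U+2DE36 U+03C1 U+06E8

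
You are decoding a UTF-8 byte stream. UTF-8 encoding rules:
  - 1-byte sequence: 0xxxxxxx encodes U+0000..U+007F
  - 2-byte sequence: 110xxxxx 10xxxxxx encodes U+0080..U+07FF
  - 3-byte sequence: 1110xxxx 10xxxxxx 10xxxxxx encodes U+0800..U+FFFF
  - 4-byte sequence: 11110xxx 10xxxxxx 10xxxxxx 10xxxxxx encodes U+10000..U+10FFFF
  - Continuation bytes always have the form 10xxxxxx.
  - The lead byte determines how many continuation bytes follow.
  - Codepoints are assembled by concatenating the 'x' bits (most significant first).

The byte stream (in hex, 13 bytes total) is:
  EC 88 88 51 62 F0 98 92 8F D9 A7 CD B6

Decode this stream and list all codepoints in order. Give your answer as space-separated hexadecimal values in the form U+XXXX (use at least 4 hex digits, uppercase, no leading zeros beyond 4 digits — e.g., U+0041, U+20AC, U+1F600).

Answer: U+C208 U+0051 U+0062 U+1848F U+0667 U+0376

Derivation:
Byte[0]=EC: 3-byte lead, need 2 cont bytes. acc=0xC
Byte[1]=88: continuation. acc=(acc<<6)|0x08=0x308
Byte[2]=88: continuation. acc=(acc<<6)|0x08=0xC208
Completed: cp=U+C208 (starts at byte 0)
Byte[3]=51: 1-byte ASCII. cp=U+0051
Byte[4]=62: 1-byte ASCII. cp=U+0062
Byte[5]=F0: 4-byte lead, need 3 cont bytes. acc=0x0
Byte[6]=98: continuation. acc=(acc<<6)|0x18=0x18
Byte[7]=92: continuation. acc=(acc<<6)|0x12=0x612
Byte[8]=8F: continuation. acc=(acc<<6)|0x0F=0x1848F
Completed: cp=U+1848F (starts at byte 5)
Byte[9]=D9: 2-byte lead, need 1 cont bytes. acc=0x19
Byte[10]=A7: continuation. acc=(acc<<6)|0x27=0x667
Completed: cp=U+0667 (starts at byte 9)
Byte[11]=CD: 2-byte lead, need 1 cont bytes. acc=0xD
Byte[12]=B6: continuation. acc=(acc<<6)|0x36=0x376
Completed: cp=U+0376 (starts at byte 11)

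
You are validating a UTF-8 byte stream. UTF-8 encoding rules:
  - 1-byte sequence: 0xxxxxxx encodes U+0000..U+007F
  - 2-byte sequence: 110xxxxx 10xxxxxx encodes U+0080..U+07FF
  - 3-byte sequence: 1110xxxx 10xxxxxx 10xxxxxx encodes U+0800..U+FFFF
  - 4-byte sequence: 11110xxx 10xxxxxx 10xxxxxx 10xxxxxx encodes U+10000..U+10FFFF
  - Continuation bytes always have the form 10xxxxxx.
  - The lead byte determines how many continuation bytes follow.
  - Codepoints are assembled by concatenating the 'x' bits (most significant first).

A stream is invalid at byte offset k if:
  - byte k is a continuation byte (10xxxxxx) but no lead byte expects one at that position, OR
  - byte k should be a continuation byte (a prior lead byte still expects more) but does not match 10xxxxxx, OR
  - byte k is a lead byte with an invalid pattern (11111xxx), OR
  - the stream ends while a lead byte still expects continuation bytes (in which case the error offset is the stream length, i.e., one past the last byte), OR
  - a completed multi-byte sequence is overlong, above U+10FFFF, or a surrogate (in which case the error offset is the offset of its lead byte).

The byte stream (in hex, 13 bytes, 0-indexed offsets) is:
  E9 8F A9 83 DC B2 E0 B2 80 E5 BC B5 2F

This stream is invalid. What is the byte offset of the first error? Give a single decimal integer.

Byte[0]=E9: 3-byte lead, need 2 cont bytes. acc=0x9
Byte[1]=8F: continuation. acc=(acc<<6)|0x0F=0x24F
Byte[2]=A9: continuation. acc=(acc<<6)|0x29=0x93E9
Completed: cp=U+93E9 (starts at byte 0)
Byte[3]=83: INVALID lead byte (not 0xxx/110x/1110/11110)

Answer: 3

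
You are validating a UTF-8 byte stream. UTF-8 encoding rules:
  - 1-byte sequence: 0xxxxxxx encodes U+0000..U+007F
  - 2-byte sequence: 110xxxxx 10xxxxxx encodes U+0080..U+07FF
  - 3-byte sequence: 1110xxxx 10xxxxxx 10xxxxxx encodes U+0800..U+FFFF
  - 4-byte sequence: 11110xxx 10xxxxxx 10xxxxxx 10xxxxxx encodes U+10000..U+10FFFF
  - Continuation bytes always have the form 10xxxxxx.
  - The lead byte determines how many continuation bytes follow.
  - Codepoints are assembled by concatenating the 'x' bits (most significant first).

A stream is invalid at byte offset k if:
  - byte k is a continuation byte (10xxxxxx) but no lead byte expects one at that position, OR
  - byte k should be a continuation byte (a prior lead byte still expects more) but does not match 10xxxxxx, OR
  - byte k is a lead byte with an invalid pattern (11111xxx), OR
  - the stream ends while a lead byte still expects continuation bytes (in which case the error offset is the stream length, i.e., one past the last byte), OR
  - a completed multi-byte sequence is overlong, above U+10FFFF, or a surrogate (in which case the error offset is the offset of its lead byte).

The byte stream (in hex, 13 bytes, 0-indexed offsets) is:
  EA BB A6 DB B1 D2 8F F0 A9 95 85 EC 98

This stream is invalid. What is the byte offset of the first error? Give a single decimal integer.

Answer: 13

Derivation:
Byte[0]=EA: 3-byte lead, need 2 cont bytes. acc=0xA
Byte[1]=BB: continuation. acc=(acc<<6)|0x3B=0x2BB
Byte[2]=A6: continuation. acc=(acc<<6)|0x26=0xAEE6
Completed: cp=U+AEE6 (starts at byte 0)
Byte[3]=DB: 2-byte lead, need 1 cont bytes. acc=0x1B
Byte[4]=B1: continuation. acc=(acc<<6)|0x31=0x6F1
Completed: cp=U+06F1 (starts at byte 3)
Byte[5]=D2: 2-byte lead, need 1 cont bytes. acc=0x12
Byte[6]=8F: continuation. acc=(acc<<6)|0x0F=0x48F
Completed: cp=U+048F (starts at byte 5)
Byte[7]=F0: 4-byte lead, need 3 cont bytes. acc=0x0
Byte[8]=A9: continuation. acc=(acc<<6)|0x29=0x29
Byte[9]=95: continuation. acc=(acc<<6)|0x15=0xA55
Byte[10]=85: continuation. acc=(acc<<6)|0x05=0x29545
Completed: cp=U+29545 (starts at byte 7)
Byte[11]=EC: 3-byte lead, need 2 cont bytes. acc=0xC
Byte[12]=98: continuation. acc=(acc<<6)|0x18=0x318
Byte[13]: stream ended, expected continuation. INVALID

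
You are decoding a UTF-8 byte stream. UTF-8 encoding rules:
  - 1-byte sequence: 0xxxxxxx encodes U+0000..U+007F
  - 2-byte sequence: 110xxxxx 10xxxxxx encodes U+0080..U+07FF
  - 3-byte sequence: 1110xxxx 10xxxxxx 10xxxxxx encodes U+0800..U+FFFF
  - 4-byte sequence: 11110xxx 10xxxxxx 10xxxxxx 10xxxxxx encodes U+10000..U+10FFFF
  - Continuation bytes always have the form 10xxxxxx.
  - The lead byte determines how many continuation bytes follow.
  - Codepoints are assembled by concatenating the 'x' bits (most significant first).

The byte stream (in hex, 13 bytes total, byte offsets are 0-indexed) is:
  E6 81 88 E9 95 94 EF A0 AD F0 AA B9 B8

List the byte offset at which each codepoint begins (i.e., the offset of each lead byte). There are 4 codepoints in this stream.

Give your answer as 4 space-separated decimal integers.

Byte[0]=E6: 3-byte lead, need 2 cont bytes. acc=0x6
Byte[1]=81: continuation. acc=(acc<<6)|0x01=0x181
Byte[2]=88: continuation. acc=(acc<<6)|0x08=0x6048
Completed: cp=U+6048 (starts at byte 0)
Byte[3]=E9: 3-byte lead, need 2 cont bytes. acc=0x9
Byte[4]=95: continuation. acc=(acc<<6)|0x15=0x255
Byte[5]=94: continuation. acc=(acc<<6)|0x14=0x9554
Completed: cp=U+9554 (starts at byte 3)
Byte[6]=EF: 3-byte lead, need 2 cont bytes. acc=0xF
Byte[7]=A0: continuation. acc=(acc<<6)|0x20=0x3E0
Byte[8]=AD: continuation. acc=(acc<<6)|0x2D=0xF82D
Completed: cp=U+F82D (starts at byte 6)
Byte[9]=F0: 4-byte lead, need 3 cont bytes. acc=0x0
Byte[10]=AA: continuation. acc=(acc<<6)|0x2A=0x2A
Byte[11]=B9: continuation. acc=(acc<<6)|0x39=0xAB9
Byte[12]=B8: continuation. acc=(acc<<6)|0x38=0x2AE78
Completed: cp=U+2AE78 (starts at byte 9)

Answer: 0 3 6 9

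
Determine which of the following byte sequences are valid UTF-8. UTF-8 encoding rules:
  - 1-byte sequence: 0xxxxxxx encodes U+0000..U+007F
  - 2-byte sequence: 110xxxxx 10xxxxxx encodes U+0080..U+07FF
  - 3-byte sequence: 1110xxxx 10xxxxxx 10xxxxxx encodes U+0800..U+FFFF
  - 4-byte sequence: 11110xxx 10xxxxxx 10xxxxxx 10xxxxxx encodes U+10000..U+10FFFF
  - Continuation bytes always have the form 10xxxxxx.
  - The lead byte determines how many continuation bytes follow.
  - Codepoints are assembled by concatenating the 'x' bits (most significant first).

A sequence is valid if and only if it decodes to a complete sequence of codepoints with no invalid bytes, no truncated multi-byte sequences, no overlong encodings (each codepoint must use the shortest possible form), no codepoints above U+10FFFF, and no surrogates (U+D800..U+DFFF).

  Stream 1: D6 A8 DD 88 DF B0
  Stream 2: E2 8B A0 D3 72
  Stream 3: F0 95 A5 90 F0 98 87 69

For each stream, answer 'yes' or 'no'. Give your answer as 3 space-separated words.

Answer: yes no no

Derivation:
Stream 1: decodes cleanly. VALID
Stream 2: error at byte offset 4. INVALID
Stream 3: error at byte offset 7. INVALID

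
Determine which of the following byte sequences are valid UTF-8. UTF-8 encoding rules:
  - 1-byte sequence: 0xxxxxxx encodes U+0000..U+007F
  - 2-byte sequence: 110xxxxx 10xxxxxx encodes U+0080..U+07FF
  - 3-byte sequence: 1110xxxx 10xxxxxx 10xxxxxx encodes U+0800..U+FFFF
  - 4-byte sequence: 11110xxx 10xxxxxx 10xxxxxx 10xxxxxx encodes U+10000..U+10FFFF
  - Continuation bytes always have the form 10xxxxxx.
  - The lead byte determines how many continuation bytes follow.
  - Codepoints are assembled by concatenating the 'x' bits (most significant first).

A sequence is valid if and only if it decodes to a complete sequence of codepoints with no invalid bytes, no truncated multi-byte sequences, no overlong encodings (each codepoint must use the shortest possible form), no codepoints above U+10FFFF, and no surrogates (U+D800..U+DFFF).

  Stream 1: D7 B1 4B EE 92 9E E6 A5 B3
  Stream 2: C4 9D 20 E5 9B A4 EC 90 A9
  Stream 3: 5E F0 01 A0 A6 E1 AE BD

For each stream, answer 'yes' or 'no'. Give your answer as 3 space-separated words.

Stream 1: decodes cleanly. VALID
Stream 2: decodes cleanly. VALID
Stream 3: error at byte offset 2. INVALID

Answer: yes yes no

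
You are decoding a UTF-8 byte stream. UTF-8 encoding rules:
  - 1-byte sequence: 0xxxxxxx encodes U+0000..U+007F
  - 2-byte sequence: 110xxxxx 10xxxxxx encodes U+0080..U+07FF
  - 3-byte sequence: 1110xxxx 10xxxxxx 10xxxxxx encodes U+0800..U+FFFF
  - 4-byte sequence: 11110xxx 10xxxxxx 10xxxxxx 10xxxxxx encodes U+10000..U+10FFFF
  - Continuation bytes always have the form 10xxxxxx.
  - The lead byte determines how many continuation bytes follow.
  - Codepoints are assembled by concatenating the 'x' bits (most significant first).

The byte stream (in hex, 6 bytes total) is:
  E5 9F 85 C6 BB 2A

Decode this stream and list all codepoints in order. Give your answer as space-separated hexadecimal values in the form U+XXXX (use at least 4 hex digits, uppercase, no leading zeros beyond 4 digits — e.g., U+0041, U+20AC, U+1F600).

Answer: U+57C5 U+01BB U+002A

Derivation:
Byte[0]=E5: 3-byte lead, need 2 cont bytes. acc=0x5
Byte[1]=9F: continuation. acc=(acc<<6)|0x1F=0x15F
Byte[2]=85: continuation. acc=(acc<<6)|0x05=0x57C5
Completed: cp=U+57C5 (starts at byte 0)
Byte[3]=C6: 2-byte lead, need 1 cont bytes. acc=0x6
Byte[4]=BB: continuation. acc=(acc<<6)|0x3B=0x1BB
Completed: cp=U+01BB (starts at byte 3)
Byte[5]=2A: 1-byte ASCII. cp=U+002A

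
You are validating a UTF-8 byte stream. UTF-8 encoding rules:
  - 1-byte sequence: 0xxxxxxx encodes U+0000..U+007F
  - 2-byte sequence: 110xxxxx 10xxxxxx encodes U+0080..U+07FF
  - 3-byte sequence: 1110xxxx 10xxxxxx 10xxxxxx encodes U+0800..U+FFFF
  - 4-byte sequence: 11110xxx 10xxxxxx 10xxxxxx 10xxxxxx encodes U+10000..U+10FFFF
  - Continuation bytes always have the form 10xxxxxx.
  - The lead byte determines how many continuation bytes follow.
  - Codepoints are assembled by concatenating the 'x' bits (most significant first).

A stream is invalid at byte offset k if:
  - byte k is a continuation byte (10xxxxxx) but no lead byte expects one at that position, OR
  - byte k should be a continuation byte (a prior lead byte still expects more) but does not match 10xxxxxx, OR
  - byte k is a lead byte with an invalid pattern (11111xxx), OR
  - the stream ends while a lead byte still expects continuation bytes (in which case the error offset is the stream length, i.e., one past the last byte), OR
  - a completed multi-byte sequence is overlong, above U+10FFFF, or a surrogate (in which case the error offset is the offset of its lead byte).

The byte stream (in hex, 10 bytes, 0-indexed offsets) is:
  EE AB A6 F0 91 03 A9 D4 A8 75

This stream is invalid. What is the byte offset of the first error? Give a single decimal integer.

Byte[0]=EE: 3-byte lead, need 2 cont bytes. acc=0xE
Byte[1]=AB: continuation. acc=(acc<<6)|0x2B=0x3AB
Byte[2]=A6: continuation. acc=(acc<<6)|0x26=0xEAE6
Completed: cp=U+EAE6 (starts at byte 0)
Byte[3]=F0: 4-byte lead, need 3 cont bytes. acc=0x0
Byte[4]=91: continuation. acc=(acc<<6)|0x11=0x11
Byte[5]=03: expected 10xxxxxx continuation. INVALID

Answer: 5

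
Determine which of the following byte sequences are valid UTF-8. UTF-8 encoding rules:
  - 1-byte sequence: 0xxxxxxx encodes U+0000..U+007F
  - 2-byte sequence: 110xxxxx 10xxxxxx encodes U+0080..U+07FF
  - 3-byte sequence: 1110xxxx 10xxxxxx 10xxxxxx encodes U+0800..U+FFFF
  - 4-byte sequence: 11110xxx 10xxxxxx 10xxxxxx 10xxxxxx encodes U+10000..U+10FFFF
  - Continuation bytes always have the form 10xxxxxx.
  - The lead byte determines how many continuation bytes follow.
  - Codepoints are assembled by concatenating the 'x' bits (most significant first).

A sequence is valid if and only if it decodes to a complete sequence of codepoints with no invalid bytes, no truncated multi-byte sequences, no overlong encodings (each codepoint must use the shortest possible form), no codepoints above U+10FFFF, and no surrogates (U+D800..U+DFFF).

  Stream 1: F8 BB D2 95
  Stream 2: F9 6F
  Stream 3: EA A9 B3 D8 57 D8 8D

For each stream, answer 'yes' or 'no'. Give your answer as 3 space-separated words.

Answer: no no no

Derivation:
Stream 1: error at byte offset 0. INVALID
Stream 2: error at byte offset 0. INVALID
Stream 3: error at byte offset 4. INVALID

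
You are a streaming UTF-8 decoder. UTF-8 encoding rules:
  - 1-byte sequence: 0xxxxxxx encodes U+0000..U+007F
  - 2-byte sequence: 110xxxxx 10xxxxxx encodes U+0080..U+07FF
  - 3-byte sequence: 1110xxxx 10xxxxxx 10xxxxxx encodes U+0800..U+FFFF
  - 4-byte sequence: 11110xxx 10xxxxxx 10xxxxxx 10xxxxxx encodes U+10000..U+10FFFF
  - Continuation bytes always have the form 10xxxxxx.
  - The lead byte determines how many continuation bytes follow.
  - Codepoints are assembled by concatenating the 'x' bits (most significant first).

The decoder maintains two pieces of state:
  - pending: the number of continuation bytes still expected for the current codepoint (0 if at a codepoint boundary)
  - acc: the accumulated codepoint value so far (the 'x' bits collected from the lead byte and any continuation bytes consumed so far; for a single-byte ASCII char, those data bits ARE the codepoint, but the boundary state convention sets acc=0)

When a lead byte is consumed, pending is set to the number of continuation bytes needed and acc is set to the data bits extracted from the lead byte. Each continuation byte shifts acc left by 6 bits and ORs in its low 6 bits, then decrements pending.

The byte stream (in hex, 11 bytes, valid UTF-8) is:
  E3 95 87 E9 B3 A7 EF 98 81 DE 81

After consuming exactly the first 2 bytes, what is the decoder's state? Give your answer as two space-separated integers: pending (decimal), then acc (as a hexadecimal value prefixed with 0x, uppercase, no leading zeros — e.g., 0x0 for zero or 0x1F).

Byte[0]=E3: 3-byte lead. pending=2, acc=0x3
Byte[1]=95: continuation. acc=(acc<<6)|0x15=0xD5, pending=1

Answer: 1 0xD5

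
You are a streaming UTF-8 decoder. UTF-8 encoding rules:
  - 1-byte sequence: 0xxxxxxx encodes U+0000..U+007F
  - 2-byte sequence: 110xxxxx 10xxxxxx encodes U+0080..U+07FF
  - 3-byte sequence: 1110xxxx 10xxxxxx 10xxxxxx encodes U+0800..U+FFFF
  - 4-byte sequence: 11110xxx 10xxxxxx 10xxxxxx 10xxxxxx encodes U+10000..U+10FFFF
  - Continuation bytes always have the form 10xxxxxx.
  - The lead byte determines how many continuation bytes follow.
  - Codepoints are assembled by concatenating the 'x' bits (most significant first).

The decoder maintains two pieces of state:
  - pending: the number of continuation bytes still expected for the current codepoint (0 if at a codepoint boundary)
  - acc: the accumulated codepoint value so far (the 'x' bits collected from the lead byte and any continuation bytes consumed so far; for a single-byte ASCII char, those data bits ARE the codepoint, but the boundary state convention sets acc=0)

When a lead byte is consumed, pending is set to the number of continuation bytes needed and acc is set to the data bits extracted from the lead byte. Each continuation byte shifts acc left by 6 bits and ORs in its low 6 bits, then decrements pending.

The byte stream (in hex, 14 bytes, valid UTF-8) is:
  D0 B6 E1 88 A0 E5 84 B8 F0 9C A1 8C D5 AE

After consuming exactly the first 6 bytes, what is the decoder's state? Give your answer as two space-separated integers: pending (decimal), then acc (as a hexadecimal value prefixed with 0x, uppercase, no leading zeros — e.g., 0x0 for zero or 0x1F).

Answer: 2 0x5

Derivation:
Byte[0]=D0: 2-byte lead. pending=1, acc=0x10
Byte[1]=B6: continuation. acc=(acc<<6)|0x36=0x436, pending=0
Byte[2]=E1: 3-byte lead. pending=2, acc=0x1
Byte[3]=88: continuation. acc=(acc<<6)|0x08=0x48, pending=1
Byte[4]=A0: continuation. acc=(acc<<6)|0x20=0x1220, pending=0
Byte[5]=E5: 3-byte lead. pending=2, acc=0x5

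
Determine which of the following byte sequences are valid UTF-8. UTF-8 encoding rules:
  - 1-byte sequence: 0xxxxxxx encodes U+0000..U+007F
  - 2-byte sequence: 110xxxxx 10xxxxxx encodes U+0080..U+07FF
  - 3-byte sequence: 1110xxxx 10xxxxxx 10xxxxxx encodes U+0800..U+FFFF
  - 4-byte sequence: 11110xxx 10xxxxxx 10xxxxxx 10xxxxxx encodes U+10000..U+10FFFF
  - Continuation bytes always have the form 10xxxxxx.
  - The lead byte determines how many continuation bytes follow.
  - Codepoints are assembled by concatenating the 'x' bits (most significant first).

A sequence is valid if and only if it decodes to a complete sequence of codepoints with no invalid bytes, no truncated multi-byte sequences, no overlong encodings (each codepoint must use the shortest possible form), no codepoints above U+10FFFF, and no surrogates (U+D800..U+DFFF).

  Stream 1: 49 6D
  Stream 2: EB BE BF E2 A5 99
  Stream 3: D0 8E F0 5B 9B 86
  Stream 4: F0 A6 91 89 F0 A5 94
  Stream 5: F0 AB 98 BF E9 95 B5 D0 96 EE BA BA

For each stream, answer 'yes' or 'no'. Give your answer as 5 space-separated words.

Stream 1: decodes cleanly. VALID
Stream 2: decodes cleanly. VALID
Stream 3: error at byte offset 3. INVALID
Stream 4: error at byte offset 7. INVALID
Stream 5: decodes cleanly. VALID

Answer: yes yes no no yes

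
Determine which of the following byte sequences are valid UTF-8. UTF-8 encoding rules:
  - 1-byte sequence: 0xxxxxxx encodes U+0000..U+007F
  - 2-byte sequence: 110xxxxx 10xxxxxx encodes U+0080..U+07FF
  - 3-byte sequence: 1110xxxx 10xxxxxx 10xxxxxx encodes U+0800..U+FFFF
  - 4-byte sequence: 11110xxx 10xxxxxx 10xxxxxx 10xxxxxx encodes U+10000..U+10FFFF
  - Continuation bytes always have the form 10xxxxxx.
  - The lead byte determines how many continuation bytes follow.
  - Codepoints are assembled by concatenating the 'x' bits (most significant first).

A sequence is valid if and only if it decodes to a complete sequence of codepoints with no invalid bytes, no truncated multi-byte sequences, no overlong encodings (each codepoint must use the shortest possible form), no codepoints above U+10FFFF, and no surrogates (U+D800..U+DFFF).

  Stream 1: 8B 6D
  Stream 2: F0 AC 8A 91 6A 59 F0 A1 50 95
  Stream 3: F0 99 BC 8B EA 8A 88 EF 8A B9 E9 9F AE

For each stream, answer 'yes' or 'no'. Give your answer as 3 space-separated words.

Stream 1: error at byte offset 0. INVALID
Stream 2: error at byte offset 8. INVALID
Stream 3: decodes cleanly. VALID

Answer: no no yes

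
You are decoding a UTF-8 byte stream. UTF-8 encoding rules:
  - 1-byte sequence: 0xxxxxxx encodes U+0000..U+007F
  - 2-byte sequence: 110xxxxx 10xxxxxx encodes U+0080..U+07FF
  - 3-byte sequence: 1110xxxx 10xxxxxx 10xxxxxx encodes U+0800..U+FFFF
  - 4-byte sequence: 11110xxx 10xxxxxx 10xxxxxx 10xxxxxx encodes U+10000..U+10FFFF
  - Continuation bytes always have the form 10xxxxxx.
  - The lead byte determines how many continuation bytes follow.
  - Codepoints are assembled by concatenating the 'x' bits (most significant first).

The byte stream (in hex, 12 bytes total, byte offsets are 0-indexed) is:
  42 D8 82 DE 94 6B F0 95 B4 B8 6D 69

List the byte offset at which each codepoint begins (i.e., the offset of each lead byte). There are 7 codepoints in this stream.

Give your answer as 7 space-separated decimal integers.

Byte[0]=42: 1-byte ASCII. cp=U+0042
Byte[1]=D8: 2-byte lead, need 1 cont bytes. acc=0x18
Byte[2]=82: continuation. acc=(acc<<6)|0x02=0x602
Completed: cp=U+0602 (starts at byte 1)
Byte[3]=DE: 2-byte lead, need 1 cont bytes. acc=0x1E
Byte[4]=94: continuation. acc=(acc<<6)|0x14=0x794
Completed: cp=U+0794 (starts at byte 3)
Byte[5]=6B: 1-byte ASCII. cp=U+006B
Byte[6]=F0: 4-byte lead, need 3 cont bytes. acc=0x0
Byte[7]=95: continuation. acc=(acc<<6)|0x15=0x15
Byte[8]=B4: continuation. acc=(acc<<6)|0x34=0x574
Byte[9]=B8: continuation. acc=(acc<<6)|0x38=0x15D38
Completed: cp=U+15D38 (starts at byte 6)
Byte[10]=6D: 1-byte ASCII. cp=U+006D
Byte[11]=69: 1-byte ASCII. cp=U+0069

Answer: 0 1 3 5 6 10 11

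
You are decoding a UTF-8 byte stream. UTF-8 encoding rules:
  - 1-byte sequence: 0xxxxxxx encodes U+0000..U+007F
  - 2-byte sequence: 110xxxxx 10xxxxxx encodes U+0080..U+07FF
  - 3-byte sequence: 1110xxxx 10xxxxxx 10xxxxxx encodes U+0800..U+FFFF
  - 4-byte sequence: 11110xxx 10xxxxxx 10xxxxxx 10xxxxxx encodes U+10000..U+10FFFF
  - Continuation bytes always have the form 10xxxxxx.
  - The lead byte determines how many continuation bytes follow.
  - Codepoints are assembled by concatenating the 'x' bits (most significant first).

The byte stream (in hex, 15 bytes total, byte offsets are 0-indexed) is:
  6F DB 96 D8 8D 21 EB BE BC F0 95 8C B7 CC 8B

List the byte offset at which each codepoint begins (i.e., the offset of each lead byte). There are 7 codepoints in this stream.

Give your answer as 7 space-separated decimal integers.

Answer: 0 1 3 5 6 9 13

Derivation:
Byte[0]=6F: 1-byte ASCII. cp=U+006F
Byte[1]=DB: 2-byte lead, need 1 cont bytes. acc=0x1B
Byte[2]=96: continuation. acc=(acc<<6)|0x16=0x6D6
Completed: cp=U+06D6 (starts at byte 1)
Byte[3]=D8: 2-byte lead, need 1 cont bytes. acc=0x18
Byte[4]=8D: continuation. acc=(acc<<6)|0x0D=0x60D
Completed: cp=U+060D (starts at byte 3)
Byte[5]=21: 1-byte ASCII. cp=U+0021
Byte[6]=EB: 3-byte lead, need 2 cont bytes. acc=0xB
Byte[7]=BE: continuation. acc=(acc<<6)|0x3E=0x2FE
Byte[8]=BC: continuation. acc=(acc<<6)|0x3C=0xBFBC
Completed: cp=U+BFBC (starts at byte 6)
Byte[9]=F0: 4-byte lead, need 3 cont bytes. acc=0x0
Byte[10]=95: continuation. acc=(acc<<6)|0x15=0x15
Byte[11]=8C: continuation. acc=(acc<<6)|0x0C=0x54C
Byte[12]=B7: continuation. acc=(acc<<6)|0x37=0x15337
Completed: cp=U+15337 (starts at byte 9)
Byte[13]=CC: 2-byte lead, need 1 cont bytes. acc=0xC
Byte[14]=8B: continuation. acc=(acc<<6)|0x0B=0x30B
Completed: cp=U+030B (starts at byte 13)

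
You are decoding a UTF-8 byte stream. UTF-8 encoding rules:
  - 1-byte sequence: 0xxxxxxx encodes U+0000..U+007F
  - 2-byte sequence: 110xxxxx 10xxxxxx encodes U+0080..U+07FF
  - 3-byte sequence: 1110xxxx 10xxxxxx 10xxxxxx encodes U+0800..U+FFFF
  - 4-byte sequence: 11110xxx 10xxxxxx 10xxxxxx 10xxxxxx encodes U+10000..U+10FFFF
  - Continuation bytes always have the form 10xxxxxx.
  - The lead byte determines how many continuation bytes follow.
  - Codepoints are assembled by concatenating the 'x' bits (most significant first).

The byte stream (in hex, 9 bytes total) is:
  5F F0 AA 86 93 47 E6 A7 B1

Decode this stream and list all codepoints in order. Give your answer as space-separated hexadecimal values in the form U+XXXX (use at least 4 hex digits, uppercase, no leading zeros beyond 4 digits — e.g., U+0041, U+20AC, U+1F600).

Byte[0]=5F: 1-byte ASCII. cp=U+005F
Byte[1]=F0: 4-byte lead, need 3 cont bytes. acc=0x0
Byte[2]=AA: continuation. acc=(acc<<6)|0x2A=0x2A
Byte[3]=86: continuation. acc=(acc<<6)|0x06=0xA86
Byte[4]=93: continuation. acc=(acc<<6)|0x13=0x2A193
Completed: cp=U+2A193 (starts at byte 1)
Byte[5]=47: 1-byte ASCII. cp=U+0047
Byte[6]=E6: 3-byte lead, need 2 cont bytes. acc=0x6
Byte[7]=A7: continuation. acc=(acc<<6)|0x27=0x1A7
Byte[8]=B1: continuation. acc=(acc<<6)|0x31=0x69F1
Completed: cp=U+69F1 (starts at byte 6)

Answer: U+005F U+2A193 U+0047 U+69F1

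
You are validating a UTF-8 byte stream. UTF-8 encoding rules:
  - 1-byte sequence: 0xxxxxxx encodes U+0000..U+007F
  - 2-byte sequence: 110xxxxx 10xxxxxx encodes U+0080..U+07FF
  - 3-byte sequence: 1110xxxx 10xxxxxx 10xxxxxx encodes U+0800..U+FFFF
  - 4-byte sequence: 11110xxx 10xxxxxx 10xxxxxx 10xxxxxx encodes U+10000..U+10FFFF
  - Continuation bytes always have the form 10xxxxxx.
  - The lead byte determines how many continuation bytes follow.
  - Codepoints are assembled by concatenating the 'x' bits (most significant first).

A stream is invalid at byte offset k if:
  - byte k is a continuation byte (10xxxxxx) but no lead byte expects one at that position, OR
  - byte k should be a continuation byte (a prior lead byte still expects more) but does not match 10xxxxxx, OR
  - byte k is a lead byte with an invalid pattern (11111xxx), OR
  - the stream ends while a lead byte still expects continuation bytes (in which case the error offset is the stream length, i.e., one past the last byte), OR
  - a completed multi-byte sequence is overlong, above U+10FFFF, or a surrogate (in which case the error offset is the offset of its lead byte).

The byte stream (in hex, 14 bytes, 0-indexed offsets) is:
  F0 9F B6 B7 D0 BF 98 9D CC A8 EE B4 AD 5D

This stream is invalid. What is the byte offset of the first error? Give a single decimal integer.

Byte[0]=F0: 4-byte lead, need 3 cont bytes. acc=0x0
Byte[1]=9F: continuation. acc=(acc<<6)|0x1F=0x1F
Byte[2]=B6: continuation. acc=(acc<<6)|0x36=0x7F6
Byte[3]=B7: continuation. acc=(acc<<6)|0x37=0x1FDB7
Completed: cp=U+1FDB7 (starts at byte 0)
Byte[4]=D0: 2-byte lead, need 1 cont bytes. acc=0x10
Byte[5]=BF: continuation. acc=(acc<<6)|0x3F=0x43F
Completed: cp=U+043F (starts at byte 4)
Byte[6]=98: INVALID lead byte (not 0xxx/110x/1110/11110)

Answer: 6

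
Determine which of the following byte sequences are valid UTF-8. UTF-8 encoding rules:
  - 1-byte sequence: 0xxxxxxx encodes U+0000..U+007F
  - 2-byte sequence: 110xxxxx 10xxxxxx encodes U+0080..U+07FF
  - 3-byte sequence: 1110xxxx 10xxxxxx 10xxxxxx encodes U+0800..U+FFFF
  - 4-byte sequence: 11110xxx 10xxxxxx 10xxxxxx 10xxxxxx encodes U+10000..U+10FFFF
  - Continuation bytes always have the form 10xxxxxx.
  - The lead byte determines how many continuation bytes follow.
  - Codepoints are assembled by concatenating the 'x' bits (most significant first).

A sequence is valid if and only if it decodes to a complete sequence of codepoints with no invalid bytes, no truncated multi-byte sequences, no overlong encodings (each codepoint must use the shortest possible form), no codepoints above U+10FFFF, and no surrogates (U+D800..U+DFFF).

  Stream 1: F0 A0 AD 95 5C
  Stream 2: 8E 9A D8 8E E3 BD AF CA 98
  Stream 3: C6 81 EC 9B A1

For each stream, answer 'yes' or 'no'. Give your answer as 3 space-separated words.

Stream 1: decodes cleanly. VALID
Stream 2: error at byte offset 0. INVALID
Stream 3: decodes cleanly. VALID

Answer: yes no yes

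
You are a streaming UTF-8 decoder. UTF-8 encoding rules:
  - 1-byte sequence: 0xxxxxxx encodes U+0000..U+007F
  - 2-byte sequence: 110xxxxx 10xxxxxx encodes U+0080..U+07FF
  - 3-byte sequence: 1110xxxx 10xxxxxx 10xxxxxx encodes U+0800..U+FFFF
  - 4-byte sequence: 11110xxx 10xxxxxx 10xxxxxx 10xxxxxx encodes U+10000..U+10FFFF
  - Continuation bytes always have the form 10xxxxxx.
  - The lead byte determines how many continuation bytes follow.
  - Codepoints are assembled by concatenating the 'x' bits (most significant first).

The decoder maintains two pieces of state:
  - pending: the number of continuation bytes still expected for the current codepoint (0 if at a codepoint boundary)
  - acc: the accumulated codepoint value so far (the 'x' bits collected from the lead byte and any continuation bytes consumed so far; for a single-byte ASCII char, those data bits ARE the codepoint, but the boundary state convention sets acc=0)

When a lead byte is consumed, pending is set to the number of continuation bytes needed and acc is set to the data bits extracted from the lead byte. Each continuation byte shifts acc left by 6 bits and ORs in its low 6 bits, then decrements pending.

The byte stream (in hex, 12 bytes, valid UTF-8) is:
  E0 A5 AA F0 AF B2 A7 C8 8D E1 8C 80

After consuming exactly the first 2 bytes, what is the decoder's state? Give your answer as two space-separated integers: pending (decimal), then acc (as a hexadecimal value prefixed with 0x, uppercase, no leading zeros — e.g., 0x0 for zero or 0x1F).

Answer: 1 0x25

Derivation:
Byte[0]=E0: 3-byte lead. pending=2, acc=0x0
Byte[1]=A5: continuation. acc=(acc<<6)|0x25=0x25, pending=1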